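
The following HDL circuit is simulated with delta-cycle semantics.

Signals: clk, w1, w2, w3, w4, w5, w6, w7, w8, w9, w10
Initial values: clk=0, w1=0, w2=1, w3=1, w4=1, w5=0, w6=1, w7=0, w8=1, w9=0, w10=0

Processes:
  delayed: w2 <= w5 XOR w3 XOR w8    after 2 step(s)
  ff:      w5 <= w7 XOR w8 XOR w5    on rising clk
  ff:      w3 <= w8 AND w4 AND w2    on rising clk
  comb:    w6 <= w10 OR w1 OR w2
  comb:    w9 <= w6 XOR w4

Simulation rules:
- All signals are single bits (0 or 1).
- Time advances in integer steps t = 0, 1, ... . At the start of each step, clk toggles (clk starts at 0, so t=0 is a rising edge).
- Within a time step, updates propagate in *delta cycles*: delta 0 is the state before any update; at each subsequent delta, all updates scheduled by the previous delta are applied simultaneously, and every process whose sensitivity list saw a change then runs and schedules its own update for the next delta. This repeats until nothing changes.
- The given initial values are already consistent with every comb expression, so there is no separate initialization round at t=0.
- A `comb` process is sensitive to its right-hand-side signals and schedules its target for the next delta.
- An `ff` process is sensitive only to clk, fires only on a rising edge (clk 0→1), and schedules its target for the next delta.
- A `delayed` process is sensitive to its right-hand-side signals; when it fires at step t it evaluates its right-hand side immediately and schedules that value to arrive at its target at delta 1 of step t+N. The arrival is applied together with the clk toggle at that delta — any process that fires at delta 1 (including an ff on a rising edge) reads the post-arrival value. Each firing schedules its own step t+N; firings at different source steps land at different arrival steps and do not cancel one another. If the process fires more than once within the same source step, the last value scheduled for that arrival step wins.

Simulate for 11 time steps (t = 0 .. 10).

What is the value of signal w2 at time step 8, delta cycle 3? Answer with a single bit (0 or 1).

1

t0.Δ0 w7=0 w5=0 w8=1 w2=1 w1=0 clk=0 w3=1 w6=1 w10=0 w4=1 w9=0
t0.Δ1 w7=0 w5=0 w8=1 w2=1 w1=0 clk=1 w3=1 w6=1 w10=0 w4=1 w9=0
t0.Δ2 w7=0 w5=1 w8=1 w2=1 w1=0 clk=1 w3=1 w6=1 w10=0 w4=1 w9=0
t1.Δ0 w7=0 w5=1 w8=1 w2=1 w1=0 clk=1 w3=1 w6=1 w10=0 w4=1 w9=0
t1.Δ1 w7=0 w5=1 w8=1 w2=1 w1=0 clk=0 w3=1 w6=1 w10=0 w4=1 w9=0
t2.Δ0 w7=0 w5=1 w8=1 w2=1 w1=0 clk=0 w3=1 w6=1 w10=0 w4=1 w9=0
t2.Δ1 w7=0 w5=1 w8=1 w2=1 w1=0 clk=1 w3=1 w6=1 w10=0 w4=1 w9=0
t2.Δ2 w7=0 w5=0 w8=1 w2=1 w1=0 clk=1 w3=1 w6=1 w10=0 w4=1 w9=0
t3.Δ0 w7=0 w5=0 w8=1 w2=1 w1=0 clk=1 w3=1 w6=1 w10=0 w4=1 w9=0
t3.Δ1 w7=0 w5=0 w8=1 w2=1 w1=0 clk=0 w3=1 w6=1 w10=0 w4=1 w9=0
t4.Δ0 w7=0 w5=0 w8=1 w2=1 w1=0 clk=0 w3=1 w6=1 w10=0 w4=1 w9=0
t4.Δ1 w7=0 w5=0 w8=1 w2=0 w1=0 clk=1 w3=1 w6=1 w10=0 w4=1 w9=0
t4.Δ2 w7=0 w5=1 w8=1 w2=0 w1=0 clk=1 w3=0 w6=0 w10=0 w4=1 w9=0
t4.Δ3 w7=0 w5=1 w8=1 w2=0 w1=0 clk=1 w3=0 w6=0 w10=0 w4=1 w9=1
t5.Δ0 w7=0 w5=1 w8=1 w2=0 w1=0 clk=1 w3=0 w6=0 w10=0 w4=1 w9=1
t5.Δ1 w7=0 w5=1 w8=1 w2=0 w1=0 clk=0 w3=0 w6=0 w10=0 w4=1 w9=1
t6.Δ0 w7=0 w5=1 w8=1 w2=0 w1=0 clk=0 w3=0 w6=0 w10=0 w4=1 w9=1
t6.Δ1 w7=0 w5=1 w8=1 w2=0 w1=0 clk=1 w3=0 w6=0 w10=0 w4=1 w9=1
t6.Δ2 w7=0 w5=0 w8=1 w2=0 w1=0 clk=1 w3=0 w6=0 w10=0 w4=1 w9=1
t7.Δ0 w7=0 w5=0 w8=1 w2=0 w1=0 clk=1 w3=0 w6=0 w10=0 w4=1 w9=1
t7.Δ1 w7=0 w5=0 w8=1 w2=0 w1=0 clk=0 w3=0 w6=0 w10=0 w4=1 w9=1
t8.Δ0 w7=0 w5=0 w8=1 w2=0 w1=0 clk=0 w3=0 w6=0 w10=0 w4=1 w9=1
t8.Δ1 w7=0 w5=0 w8=1 w2=1 w1=0 clk=1 w3=0 w6=0 w10=0 w4=1 w9=1
t8.Δ2 w7=0 w5=1 w8=1 w2=1 w1=0 clk=1 w3=1 w6=1 w10=0 w4=1 w9=1
t8.Δ3 w7=0 w5=1 w8=1 w2=1 w1=0 clk=1 w3=1 w6=1 w10=0 w4=1 w9=0
t9.Δ0 w7=0 w5=1 w8=1 w2=1 w1=0 clk=1 w3=1 w6=1 w10=0 w4=1 w9=0
t9.Δ1 w7=0 w5=1 w8=1 w2=1 w1=0 clk=0 w3=1 w6=1 w10=0 w4=1 w9=0
t10.Δ0 w7=0 w5=1 w8=1 w2=1 w1=0 clk=0 w3=1 w6=1 w10=0 w4=1 w9=0
t10.Δ1 w7=0 w5=1 w8=1 w2=1 w1=0 clk=1 w3=1 w6=1 w10=0 w4=1 w9=0
t10.Δ2 w7=0 w5=0 w8=1 w2=1 w1=0 clk=1 w3=1 w6=1 w10=0 w4=1 w9=0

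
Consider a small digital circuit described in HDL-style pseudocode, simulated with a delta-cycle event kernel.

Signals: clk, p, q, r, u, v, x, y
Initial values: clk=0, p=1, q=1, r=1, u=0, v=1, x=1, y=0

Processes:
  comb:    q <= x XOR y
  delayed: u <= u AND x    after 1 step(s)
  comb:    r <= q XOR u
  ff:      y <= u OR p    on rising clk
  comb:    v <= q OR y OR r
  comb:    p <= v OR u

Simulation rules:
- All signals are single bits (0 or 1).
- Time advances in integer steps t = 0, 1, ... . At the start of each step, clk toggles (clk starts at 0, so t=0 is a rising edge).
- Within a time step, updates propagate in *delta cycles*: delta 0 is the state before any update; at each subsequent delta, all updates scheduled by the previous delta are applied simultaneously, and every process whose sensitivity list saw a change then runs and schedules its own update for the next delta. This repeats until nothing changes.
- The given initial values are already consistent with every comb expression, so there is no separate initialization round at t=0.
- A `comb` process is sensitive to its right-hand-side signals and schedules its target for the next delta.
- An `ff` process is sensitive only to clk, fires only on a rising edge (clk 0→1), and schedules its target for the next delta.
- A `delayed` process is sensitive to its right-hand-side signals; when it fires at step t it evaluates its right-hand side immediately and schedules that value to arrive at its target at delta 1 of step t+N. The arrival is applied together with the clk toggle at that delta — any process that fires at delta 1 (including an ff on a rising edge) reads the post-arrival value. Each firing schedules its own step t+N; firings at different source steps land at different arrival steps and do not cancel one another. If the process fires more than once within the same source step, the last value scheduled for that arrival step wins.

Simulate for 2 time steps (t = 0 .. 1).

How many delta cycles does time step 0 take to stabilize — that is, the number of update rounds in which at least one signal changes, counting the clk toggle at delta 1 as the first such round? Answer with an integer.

4

[bits: r,p,u,y,x,clk,q,v]
t=0: Δ0=11001011 Δ1=11001111 Δ2=11011111 Δ3=11011101 Δ4=01011101 | 4Δ
t=1: Δ0=01011101 Δ1=01011001 | 1Δ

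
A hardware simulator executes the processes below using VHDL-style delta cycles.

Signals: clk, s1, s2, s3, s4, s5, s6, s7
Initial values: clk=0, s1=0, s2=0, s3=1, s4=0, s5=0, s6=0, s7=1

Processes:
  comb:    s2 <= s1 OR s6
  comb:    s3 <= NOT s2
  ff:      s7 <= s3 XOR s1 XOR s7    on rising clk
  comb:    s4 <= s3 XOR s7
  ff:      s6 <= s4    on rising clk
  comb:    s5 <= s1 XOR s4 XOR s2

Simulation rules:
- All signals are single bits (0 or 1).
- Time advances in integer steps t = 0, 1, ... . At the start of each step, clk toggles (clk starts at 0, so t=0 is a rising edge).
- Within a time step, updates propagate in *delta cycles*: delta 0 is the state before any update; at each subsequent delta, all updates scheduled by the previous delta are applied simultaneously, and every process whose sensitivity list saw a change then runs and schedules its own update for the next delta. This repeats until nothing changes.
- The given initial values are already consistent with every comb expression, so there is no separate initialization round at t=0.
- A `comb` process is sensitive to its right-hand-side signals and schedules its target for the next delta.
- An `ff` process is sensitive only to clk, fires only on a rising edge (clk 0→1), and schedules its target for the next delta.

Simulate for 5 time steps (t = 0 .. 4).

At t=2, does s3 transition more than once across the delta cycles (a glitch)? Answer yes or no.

no

t0.Δ0 s4=0 s1=0 s7=1 s5=0 s3=1 s2=0 clk=0 s6=0
t0.Δ1 s4=0 s1=0 s7=1 s5=0 s3=1 s2=0 clk=1 s6=0
t0.Δ2 s4=0 s1=0 s7=0 s5=0 s3=1 s2=0 clk=1 s6=0
t0.Δ3 s4=1 s1=0 s7=0 s5=0 s3=1 s2=0 clk=1 s6=0
t0.Δ4 s4=1 s1=0 s7=0 s5=1 s3=1 s2=0 clk=1 s6=0
t1.Δ0 s4=1 s1=0 s7=0 s5=1 s3=1 s2=0 clk=1 s6=0
t1.Δ1 s4=1 s1=0 s7=0 s5=1 s3=1 s2=0 clk=0 s6=0
t2.Δ0 s4=1 s1=0 s7=0 s5=1 s3=1 s2=0 clk=0 s6=0
t2.Δ1 s4=1 s1=0 s7=0 s5=1 s3=1 s2=0 clk=1 s6=0
t2.Δ2 s4=1 s1=0 s7=1 s5=1 s3=1 s2=0 clk=1 s6=1
t2.Δ3 s4=0 s1=0 s7=1 s5=1 s3=1 s2=1 clk=1 s6=1
t2.Δ4 s4=0 s1=0 s7=1 s5=1 s3=0 s2=1 clk=1 s6=1
t2.Δ5 s4=1 s1=0 s7=1 s5=1 s3=0 s2=1 clk=1 s6=1
t2.Δ6 s4=1 s1=0 s7=1 s5=0 s3=0 s2=1 clk=1 s6=1
t3.Δ0 s4=1 s1=0 s7=1 s5=0 s3=0 s2=1 clk=1 s6=1
t3.Δ1 s4=1 s1=0 s7=1 s5=0 s3=0 s2=1 clk=0 s6=1
t4.Δ0 s4=1 s1=0 s7=1 s5=0 s3=0 s2=1 clk=0 s6=1
t4.Δ1 s4=1 s1=0 s7=1 s5=0 s3=0 s2=1 clk=1 s6=1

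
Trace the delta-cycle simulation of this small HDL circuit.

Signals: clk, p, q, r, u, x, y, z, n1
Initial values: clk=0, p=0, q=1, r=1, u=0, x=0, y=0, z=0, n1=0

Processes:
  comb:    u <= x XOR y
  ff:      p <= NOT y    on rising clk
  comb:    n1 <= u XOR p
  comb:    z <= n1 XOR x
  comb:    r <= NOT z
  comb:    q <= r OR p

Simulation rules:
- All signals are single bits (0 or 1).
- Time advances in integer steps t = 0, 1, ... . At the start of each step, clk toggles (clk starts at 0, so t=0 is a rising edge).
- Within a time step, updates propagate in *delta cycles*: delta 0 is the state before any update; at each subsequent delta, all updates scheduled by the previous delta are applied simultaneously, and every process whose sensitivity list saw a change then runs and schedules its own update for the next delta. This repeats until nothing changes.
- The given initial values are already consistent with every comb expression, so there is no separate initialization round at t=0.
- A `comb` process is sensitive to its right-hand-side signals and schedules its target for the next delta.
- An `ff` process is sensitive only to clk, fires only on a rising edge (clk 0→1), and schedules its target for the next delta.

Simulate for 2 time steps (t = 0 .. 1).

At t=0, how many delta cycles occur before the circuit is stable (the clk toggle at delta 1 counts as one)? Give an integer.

t=0 Δ0: z=0 n1=0 p=0 y=0 clk=0 x=0 u=0 r=1 q=1
  Δ1: clk:0→1
  Δ2: p:0→1
  Δ3: n1:0→1
  Δ4: z:0→1
  Δ5: r:1→0
  (5Δ to stable)
t=1 Δ0: z=1 n1=1 p=1 y=0 clk=1 x=0 u=0 r=0 q=1
  Δ1: clk:1→0
  (1Δ to stable)

5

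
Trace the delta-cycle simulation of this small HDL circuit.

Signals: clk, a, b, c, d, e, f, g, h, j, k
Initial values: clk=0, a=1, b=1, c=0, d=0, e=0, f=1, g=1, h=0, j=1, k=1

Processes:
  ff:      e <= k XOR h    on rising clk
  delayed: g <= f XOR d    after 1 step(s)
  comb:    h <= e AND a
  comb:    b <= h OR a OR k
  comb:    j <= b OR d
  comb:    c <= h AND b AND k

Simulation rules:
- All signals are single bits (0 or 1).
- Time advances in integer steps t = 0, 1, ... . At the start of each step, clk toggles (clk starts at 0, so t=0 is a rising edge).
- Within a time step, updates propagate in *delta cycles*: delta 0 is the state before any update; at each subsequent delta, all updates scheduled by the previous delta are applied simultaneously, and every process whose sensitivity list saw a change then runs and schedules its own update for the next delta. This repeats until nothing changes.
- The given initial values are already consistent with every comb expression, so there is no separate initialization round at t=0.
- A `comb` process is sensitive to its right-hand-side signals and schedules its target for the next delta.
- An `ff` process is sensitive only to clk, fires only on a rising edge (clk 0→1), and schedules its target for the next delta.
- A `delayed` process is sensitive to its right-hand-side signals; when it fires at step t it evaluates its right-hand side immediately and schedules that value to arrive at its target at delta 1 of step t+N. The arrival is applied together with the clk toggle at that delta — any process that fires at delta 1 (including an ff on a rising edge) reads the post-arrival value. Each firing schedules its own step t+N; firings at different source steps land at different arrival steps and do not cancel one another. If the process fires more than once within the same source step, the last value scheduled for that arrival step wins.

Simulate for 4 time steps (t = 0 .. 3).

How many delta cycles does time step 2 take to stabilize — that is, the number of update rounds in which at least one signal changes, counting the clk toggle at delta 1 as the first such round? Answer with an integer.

4

[bits: a,j,g,c,f,d,clk,k,e,b,h]
t=0: Δ0=11101001010 Δ1=11101011010 Δ2=11101011110 Δ3=11101011111 Δ4=11111011111 | 4Δ
t=1: Δ0=11111011111 Δ1=11111001111 | 1Δ
t=2: Δ0=11111001111 Δ1=11111011111 Δ2=11111011011 Δ3=11111011010 Δ4=11101011010 | 4Δ
t=3: Δ0=11101011010 Δ1=11101001010 | 1Δ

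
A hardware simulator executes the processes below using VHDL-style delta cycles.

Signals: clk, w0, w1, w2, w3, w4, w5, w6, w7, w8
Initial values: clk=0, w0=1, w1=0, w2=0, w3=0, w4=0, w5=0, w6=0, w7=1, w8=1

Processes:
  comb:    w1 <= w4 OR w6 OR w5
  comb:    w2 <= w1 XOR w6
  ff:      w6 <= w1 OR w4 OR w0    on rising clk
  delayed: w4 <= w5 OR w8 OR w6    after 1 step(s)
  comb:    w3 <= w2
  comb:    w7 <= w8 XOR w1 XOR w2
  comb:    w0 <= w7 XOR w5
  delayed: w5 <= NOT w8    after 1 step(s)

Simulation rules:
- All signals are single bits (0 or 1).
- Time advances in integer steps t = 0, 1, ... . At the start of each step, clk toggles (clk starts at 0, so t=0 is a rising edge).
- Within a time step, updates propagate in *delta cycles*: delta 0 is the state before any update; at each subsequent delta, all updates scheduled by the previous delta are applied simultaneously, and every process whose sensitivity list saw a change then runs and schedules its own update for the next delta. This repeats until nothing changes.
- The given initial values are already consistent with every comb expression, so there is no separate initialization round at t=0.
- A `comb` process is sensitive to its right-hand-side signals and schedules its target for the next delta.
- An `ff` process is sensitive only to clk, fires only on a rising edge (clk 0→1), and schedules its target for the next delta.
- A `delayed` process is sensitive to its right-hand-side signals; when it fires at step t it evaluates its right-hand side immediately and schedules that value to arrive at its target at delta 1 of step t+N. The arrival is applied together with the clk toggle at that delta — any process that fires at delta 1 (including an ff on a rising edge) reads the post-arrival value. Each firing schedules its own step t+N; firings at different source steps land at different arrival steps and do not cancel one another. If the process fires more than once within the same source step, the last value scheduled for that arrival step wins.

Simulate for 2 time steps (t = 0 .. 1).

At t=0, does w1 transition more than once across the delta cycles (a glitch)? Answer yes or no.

no

t=0 Δ0: w4=0 w8=1 clk=0 w7=1 w0=1 w1=0 w6=0 w3=0 w5=0 w2=0
  Δ1: clk:0→1
  Δ2: w6:0→1
  Δ3: w1:0→1, w2:0→1
  Δ4: w3:0→1, w2:1→0
  Δ5: w7:1→0, w3:1→0
  Δ6: w0:1→0
  (6Δ to stable)
t=1 Δ0: w4=0 w8=1 clk=1 w7=0 w0=0 w1=1 w6=1 w3=0 w5=0 w2=0
  Δ1: w4:0→1, clk:1→0
  (1Δ to stable)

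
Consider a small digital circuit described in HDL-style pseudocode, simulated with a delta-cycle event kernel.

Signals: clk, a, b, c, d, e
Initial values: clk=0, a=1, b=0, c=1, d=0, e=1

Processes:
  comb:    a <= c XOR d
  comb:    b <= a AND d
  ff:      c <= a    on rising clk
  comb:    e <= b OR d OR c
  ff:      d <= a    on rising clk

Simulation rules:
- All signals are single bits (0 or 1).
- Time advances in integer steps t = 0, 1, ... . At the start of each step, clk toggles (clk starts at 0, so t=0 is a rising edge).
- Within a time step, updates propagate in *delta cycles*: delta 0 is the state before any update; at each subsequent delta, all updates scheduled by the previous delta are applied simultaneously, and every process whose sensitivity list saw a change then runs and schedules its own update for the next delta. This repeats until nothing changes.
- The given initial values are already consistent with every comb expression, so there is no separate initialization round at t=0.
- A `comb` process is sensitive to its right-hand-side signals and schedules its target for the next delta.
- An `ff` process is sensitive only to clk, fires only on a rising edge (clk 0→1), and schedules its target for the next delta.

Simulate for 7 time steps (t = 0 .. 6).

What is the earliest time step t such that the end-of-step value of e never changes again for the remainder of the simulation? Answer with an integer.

2

t0.Δ0 b=0 clk=0 a=1 e=1 d=0 c=1
t0.Δ1 b=0 clk=1 a=1 e=1 d=0 c=1
t0.Δ2 b=0 clk=1 a=1 e=1 d=1 c=1
t0.Δ3 b=1 clk=1 a=0 e=1 d=1 c=1
t0.Δ4 b=0 clk=1 a=0 e=1 d=1 c=1
t1.Δ0 b=0 clk=1 a=0 e=1 d=1 c=1
t1.Δ1 b=0 clk=0 a=0 e=1 d=1 c=1
t2.Δ0 b=0 clk=0 a=0 e=1 d=1 c=1
t2.Δ1 b=0 clk=1 a=0 e=1 d=1 c=1
t2.Δ2 b=0 clk=1 a=0 e=1 d=0 c=0
t2.Δ3 b=0 clk=1 a=0 e=0 d=0 c=0
t3.Δ0 b=0 clk=1 a=0 e=0 d=0 c=0
t3.Δ1 b=0 clk=0 a=0 e=0 d=0 c=0
t4.Δ0 b=0 clk=0 a=0 e=0 d=0 c=0
t4.Δ1 b=0 clk=1 a=0 e=0 d=0 c=0
t5.Δ0 b=0 clk=1 a=0 e=0 d=0 c=0
t5.Δ1 b=0 clk=0 a=0 e=0 d=0 c=0
t6.Δ0 b=0 clk=0 a=0 e=0 d=0 c=0
t6.Δ1 b=0 clk=1 a=0 e=0 d=0 c=0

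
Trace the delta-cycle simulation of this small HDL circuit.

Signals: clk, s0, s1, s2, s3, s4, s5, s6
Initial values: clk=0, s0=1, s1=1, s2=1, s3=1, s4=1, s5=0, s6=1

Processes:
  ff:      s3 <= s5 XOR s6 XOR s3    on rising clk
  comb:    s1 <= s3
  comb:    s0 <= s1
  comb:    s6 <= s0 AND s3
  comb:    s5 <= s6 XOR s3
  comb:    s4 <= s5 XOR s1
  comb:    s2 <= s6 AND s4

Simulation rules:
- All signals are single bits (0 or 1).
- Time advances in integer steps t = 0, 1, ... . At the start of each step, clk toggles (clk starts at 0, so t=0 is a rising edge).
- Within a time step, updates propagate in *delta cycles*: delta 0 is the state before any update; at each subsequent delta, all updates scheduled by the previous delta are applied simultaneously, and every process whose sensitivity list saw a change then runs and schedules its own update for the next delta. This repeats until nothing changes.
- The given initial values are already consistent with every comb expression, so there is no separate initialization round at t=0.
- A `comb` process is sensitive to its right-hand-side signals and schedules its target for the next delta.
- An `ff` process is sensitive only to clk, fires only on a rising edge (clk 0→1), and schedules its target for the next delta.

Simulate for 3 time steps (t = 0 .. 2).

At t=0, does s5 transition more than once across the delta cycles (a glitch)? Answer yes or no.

t=0 Δ0: s4=1 s0=1 s1=1 s2=1 s3=1 s5=0 s6=1 clk=0
  Δ1: clk:0→1
  Δ2: s3:1→0
  Δ3: s1:1→0, s5:0→1, s6:1→0
  Δ4: s0:1→0, s2:1→0, s5:1→0
  Δ5: s4:1→0
  (5Δ to stable)
t=1 Δ0: s4=0 s0=0 s1=0 s2=0 s3=0 s5=0 s6=0 clk=1
  Δ1: clk:1→0
  (1Δ to stable)
t=2 Δ0: s4=0 s0=0 s1=0 s2=0 s3=0 s5=0 s6=0 clk=0
  Δ1: clk:0→1
  (1Δ to stable)

yes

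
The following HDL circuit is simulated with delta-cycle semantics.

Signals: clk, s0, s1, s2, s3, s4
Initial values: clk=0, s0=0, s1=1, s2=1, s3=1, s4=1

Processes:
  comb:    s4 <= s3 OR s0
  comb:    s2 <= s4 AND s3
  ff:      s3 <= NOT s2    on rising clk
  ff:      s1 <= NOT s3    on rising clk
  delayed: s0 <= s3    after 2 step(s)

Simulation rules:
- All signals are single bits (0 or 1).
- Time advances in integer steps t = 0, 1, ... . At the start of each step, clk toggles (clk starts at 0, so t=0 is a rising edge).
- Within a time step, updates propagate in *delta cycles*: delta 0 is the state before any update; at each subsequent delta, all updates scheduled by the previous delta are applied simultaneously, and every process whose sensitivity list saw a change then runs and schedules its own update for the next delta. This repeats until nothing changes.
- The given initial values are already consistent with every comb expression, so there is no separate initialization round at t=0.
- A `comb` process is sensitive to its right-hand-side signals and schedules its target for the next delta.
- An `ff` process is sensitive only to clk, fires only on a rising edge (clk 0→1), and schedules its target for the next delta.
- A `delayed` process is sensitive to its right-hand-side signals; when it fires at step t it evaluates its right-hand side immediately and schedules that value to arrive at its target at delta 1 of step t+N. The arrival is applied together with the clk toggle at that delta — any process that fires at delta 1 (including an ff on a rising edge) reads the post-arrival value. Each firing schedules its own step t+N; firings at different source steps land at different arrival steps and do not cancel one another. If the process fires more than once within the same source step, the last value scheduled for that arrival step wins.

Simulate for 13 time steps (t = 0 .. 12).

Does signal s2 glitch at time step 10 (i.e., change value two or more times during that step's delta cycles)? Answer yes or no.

no

t0.Δ0 s0=0 s3=1 clk=0 s4=1 s2=1 s1=1
t0.Δ1 s0=0 s3=1 clk=1 s4=1 s2=1 s1=1
t0.Δ2 s0=0 s3=0 clk=1 s4=1 s2=1 s1=0
t0.Δ3 s0=0 s3=0 clk=1 s4=0 s2=0 s1=0
t1.Δ0 s0=0 s3=0 clk=1 s4=0 s2=0 s1=0
t1.Δ1 s0=0 s3=0 clk=0 s4=0 s2=0 s1=0
t2.Δ0 s0=0 s3=0 clk=0 s4=0 s2=0 s1=0
t2.Δ1 s0=0 s3=0 clk=1 s4=0 s2=0 s1=0
t2.Δ2 s0=0 s3=1 clk=1 s4=0 s2=0 s1=1
t2.Δ3 s0=0 s3=1 clk=1 s4=1 s2=0 s1=1
t2.Δ4 s0=0 s3=1 clk=1 s4=1 s2=1 s1=1
t3.Δ0 s0=0 s3=1 clk=1 s4=1 s2=1 s1=1
t3.Δ1 s0=0 s3=1 clk=0 s4=1 s2=1 s1=1
t4.Δ0 s0=0 s3=1 clk=0 s4=1 s2=1 s1=1
t4.Δ1 s0=1 s3=1 clk=1 s4=1 s2=1 s1=1
t4.Δ2 s0=1 s3=0 clk=1 s4=1 s2=1 s1=0
t4.Δ3 s0=1 s3=0 clk=1 s4=1 s2=0 s1=0
t5.Δ0 s0=1 s3=0 clk=1 s4=1 s2=0 s1=0
t5.Δ1 s0=1 s3=0 clk=0 s4=1 s2=0 s1=0
t6.Δ0 s0=1 s3=0 clk=0 s4=1 s2=0 s1=0
t6.Δ1 s0=0 s3=0 clk=1 s4=1 s2=0 s1=0
t6.Δ2 s0=0 s3=1 clk=1 s4=0 s2=0 s1=1
t6.Δ3 s0=0 s3=1 clk=1 s4=1 s2=0 s1=1
t6.Δ4 s0=0 s3=1 clk=1 s4=1 s2=1 s1=1
t7.Δ0 s0=0 s3=1 clk=1 s4=1 s2=1 s1=1
t7.Δ1 s0=0 s3=1 clk=0 s4=1 s2=1 s1=1
t8.Δ0 s0=0 s3=1 clk=0 s4=1 s2=1 s1=1
t8.Δ1 s0=1 s3=1 clk=1 s4=1 s2=1 s1=1
t8.Δ2 s0=1 s3=0 clk=1 s4=1 s2=1 s1=0
t8.Δ3 s0=1 s3=0 clk=1 s4=1 s2=0 s1=0
t9.Δ0 s0=1 s3=0 clk=1 s4=1 s2=0 s1=0
t9.Δ1 s0=1 s3=0 clk=0 s4=1 s2=0 s1=0
t10.Δ0 s0=1 s3=0 clk=0 s4=1 s2=0 s1=0
t10.Δ1 s0=0 s3=0 clk=1 s4=1 s2=0 s1=0
t10.Δ2 s0=0 s3=1 clk=1 s4=0 s2=0 s1=1
t10.Δ3 s0=0 s3=1 clk=1 s4=1 s2=0 s1=1
t10.Δ4 s0=0 s3=1 clk=1 s4=1 s2=1 s1=1
t11.Δ0 s0=0 s3=1 clk=1 s4=1 s2=1 s1=1
t11.Δ1 s0=0 s3=1 clk=0 s4=1 s2=1 s1=1
t12.Δ0 s0=0 s3=1 clk=0 s4=1 s2=1 s1=1
t12.Δ1 s0=1 s3=1 clk=1 s4=1 s2=1 s1=1
t12.Δ2 s0=1 s3=0 clk=1 s4=1 s2=1 s1=0
t12.Δ3 s0=1 s3=0 clk=1 s4=1 s2=0 s1=0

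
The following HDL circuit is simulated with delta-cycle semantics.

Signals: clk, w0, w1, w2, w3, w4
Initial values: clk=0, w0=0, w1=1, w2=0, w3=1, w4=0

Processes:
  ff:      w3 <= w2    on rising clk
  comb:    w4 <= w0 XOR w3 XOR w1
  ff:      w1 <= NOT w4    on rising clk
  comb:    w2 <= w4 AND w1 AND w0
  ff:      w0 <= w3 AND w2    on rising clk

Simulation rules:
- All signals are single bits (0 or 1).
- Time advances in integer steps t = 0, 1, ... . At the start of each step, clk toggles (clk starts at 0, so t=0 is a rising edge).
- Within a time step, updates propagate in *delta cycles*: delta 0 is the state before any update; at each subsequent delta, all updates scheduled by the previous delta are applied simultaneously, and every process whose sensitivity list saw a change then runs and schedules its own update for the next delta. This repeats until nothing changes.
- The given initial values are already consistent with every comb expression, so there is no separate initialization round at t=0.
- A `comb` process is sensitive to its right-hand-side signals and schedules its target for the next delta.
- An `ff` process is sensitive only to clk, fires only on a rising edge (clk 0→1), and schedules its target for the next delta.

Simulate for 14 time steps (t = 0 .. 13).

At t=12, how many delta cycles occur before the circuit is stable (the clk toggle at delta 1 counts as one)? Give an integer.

[bits: clk,w3,w1,w4,w2,w0]
t=0: Δ0=011000 Δ1=111000 Δ2=101000 Δ3=101100 | 3Δ
t=1: Δ0=101100 Δ1=001100 | 1Δ
t=2: Δ0=001100 Δ1=101100 Δ2=100100 Δ3=100000 | 3Δ
t=3: Δ0=100000 Δ1=000000 | 1Δ
t=4: Δ0=000000 Δ1=100000 Δ2=101000 Δ3=101100 | 3Δ
t=5: Δ0=101100 Δ1=001100 | 1Δ
t=6: Δ0=001100 Δ1=101100 Δ2=100100 Δ3=100000 | 3Δ
t=7: Δ0=100000 Δ1=000000 | 1Δ
t=8: Δ0=000000 Δ1=100000 Δ2=101000 Δ3=101100 | 3Δ
t=9: Δ0=101100 Δ1=001100 | 1Δ
t=10: Δ0=001100 Δ1=101100 Δ2=100100 Δ3=100000 | 3Δ
t=11: Δ0=100000 Δ1=000000 | 1Δ
t=12: Δ0=000000 Δ1=100000 Δ2=101000 Δ3=101100 | 3Δ
t=13: Δ0=101100 Δ1=001100 | 1Δ

3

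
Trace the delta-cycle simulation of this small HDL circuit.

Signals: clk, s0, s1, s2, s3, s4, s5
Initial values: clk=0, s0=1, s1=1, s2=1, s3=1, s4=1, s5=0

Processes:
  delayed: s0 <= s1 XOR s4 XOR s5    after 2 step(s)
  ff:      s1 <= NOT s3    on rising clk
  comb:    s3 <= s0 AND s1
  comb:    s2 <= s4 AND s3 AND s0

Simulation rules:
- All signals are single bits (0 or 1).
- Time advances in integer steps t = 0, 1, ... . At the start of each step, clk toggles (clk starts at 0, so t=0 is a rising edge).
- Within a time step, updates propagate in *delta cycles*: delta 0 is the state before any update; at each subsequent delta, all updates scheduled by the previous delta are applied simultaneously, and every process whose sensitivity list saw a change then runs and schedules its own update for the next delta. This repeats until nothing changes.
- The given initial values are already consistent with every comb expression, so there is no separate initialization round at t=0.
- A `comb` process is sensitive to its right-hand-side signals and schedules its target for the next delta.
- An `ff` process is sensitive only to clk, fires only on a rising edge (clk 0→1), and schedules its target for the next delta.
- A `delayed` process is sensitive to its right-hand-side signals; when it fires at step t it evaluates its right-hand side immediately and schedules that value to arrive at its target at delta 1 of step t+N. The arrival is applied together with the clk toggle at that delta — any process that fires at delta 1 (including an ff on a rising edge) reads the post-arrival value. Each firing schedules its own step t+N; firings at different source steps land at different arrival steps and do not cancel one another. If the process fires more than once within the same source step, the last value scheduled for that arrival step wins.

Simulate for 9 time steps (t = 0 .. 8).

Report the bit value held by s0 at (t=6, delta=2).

1

t0.Δ0 clk=0 s4=1 s2=1 s1=1 s3=1 s0=1 s5=0
t0.Δ1 clk=1 s4=1 s2=1 s1=1 s3=1 s0=1 s5=0
t0.Δ2 clk=1 s4=1 s2=1 s1=0 s3=1 s0=1 s5=0
t0.Δ3 clk=1 s4=1 s2=1 s1=0 s3=0 s0=1 s5=0
t0.Δ4 clk=1 s4=1 s2=0 s1=0 s3=0 s0=1 s5=0
t1.Δ0 clk=1 s4=1 s2=0 s1=0 s3=0 s0=1 s5=0
t1.Δ1 clk=0 s4=1 s2=0 s1=0 s3=0 s0=1 s5=0
t2.Δ0 clk=0 s4=1 s2=0 s1=0 s3=0 s0=1 s5=0
t2.Δ1 clk=1 s4=1 s2=0 s1=0 s3=0 s0=1 s5=0
t2.Δ2 clk=1 s4=1 s2=0 s1=1 s3=0 s0=1 s5=0
t2.Δ3 clk=1 s4=1 s2=0 s1=1 s3=1 s0=1 s5=0
t2.Δ4 clk=1 s4=1 s2=1 s1=1 s3=1 s0=1 s5=0
t3.Δ0 clk=1 s4=1 s2=1 s1=1 s3=1 s0=1 s5=0
t3.Δ1 clk=0 s4=1 s2=1 s1=1 s3=1 s0=1 s5=0
t4.Δ0 clk=0 s4=1 s2=1 s1=1 s3=1 s0=1 s5=0
t4.Δ1 clk=1 s4=1 s2=1 s1=1 s3=1 s0=0 s5=0
t4.Δ2 clk=1 s4=1 s2=0 s1=0 s3=0 s0=0 s5=0
t5.Δ0 clk=1 s4=1 s2=0 s1=0 s3=0 s0=0 s5=0
t5.Δ1 clk=0 s4=1 s2=0 s1=0 s3=0 s0=0 s5=0
t6.Δ0 clk=0 s4=1 s2=0 s1=0 s3=0 s0=0 s5=0
t6.Δ1 clk=1 s4=1 s2=0 s1=0 s3=0 s0=1 s5=0
t6.Δ2 clk=1 s4=1 s2=0 s1=1 s3=0 s0=1 s5=0
t6.Δ3 clk=1 s4=1 s2=0 s1=1 s3=1 s0=1 s5=0
t6.Δ4 clk=1 s4=1 s2=1 s1=1 s3=1 s0=1 s5=0
t7.Δ0 clk=1 s4=1 s2=1 s1=1 s3=1 s0=1 s5=0
t7.Δ1 clk=0 s4=1 s2=1 s1=1 s3=1 s0=1 s5=0
t8.Δ0 clk=0 s4=1 s2=1 s1=1 s3=1 s0=1 s5=0
t8.Δ1 clk=1 s4=1 s2=1 s1=1 s3=1 s0=0 s5=0
t8.Δ2 clk=1 s4=1 s2=0 s1=0 s3=0 s0=0 s5=0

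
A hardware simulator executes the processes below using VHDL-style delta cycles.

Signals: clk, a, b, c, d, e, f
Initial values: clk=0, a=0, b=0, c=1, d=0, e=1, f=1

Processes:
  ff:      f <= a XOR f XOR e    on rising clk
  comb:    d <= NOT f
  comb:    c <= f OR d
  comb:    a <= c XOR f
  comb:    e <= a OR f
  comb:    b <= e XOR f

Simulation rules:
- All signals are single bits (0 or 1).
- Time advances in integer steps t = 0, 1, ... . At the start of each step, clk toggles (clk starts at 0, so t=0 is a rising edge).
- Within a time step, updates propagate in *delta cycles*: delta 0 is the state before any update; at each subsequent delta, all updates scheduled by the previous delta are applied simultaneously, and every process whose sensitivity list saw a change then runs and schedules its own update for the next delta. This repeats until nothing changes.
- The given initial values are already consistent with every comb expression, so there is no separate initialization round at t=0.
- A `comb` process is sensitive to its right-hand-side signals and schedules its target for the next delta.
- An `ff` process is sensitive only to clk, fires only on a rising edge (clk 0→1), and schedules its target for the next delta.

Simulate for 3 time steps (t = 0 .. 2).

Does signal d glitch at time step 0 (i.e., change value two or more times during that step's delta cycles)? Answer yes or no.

no

[bits: b,e,d,a,f,clk,c]
t=0: Δ0=0100101 Δ1=0100111 Δ2=0100011 Δ3=1011010 Δ4=0110011 Δ5=1011011 Δ6=0111011 Δ7=1111011 | 7Δ
t=1: Δ0=1111011 Δ1=1111001 | 1Δ
t=2: Δ0=1111001 Δ1=1111011 | 1Δ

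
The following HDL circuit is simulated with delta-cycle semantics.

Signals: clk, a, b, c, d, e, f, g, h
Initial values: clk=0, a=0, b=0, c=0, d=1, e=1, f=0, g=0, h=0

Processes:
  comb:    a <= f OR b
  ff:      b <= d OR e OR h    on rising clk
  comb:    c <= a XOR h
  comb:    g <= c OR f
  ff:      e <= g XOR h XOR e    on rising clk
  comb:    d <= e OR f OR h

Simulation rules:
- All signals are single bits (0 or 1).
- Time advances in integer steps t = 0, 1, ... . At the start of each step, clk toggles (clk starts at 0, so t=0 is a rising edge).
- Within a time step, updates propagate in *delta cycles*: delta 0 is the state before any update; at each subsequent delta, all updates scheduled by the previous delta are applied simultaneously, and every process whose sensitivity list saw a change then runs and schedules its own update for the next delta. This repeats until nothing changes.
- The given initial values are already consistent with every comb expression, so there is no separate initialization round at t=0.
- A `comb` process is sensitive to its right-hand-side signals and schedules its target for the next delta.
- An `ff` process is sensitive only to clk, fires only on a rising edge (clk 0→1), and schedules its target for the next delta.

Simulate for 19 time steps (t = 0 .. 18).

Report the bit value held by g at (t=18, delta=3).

t=0 Δ0: e=1 c=0 a=0 d=1 b=0 clk=0 h=0 g=0 f=0
  Δ1: clk:0→1
  Δ2: b:0→1
  Δ3: a:0→1
  Δ4: c:0→1
  Δ5: g:0→1
  (5Δ to stable)
t=1 Δ0: e=1 c=1 a=1 d=1 b=1 clk=1 h=0 g=1 f=0
  Δ1: clk:1→0
  (1Δ to stable)
t=2 Δ0: e=1 c=1 a=1 d=1 b=1 clk=0 h=0 g=1 f=0
  Δ1: clk:0→1
  Δ2: e:1→0
  Δ3: d:1→0
  (3Δ to stable)
t=3 Δ0: e=0 c=1 a=1 d=0 b=1 clk=1 h=0 g=1 f=0
  Δ1: clk:1→0
  (1Δ to stable)
t=4 Δ0: e=0 c=1 a=1 d=0 b=1 clk=0 h=0 g=1 f=0
  Δ1: clk:0→1
  Δ2: e:0→1, b:1→0
  Δ3: a:1→0, d:0→1
  Δ4: c:1→0
  Δ5: g:1→0
  (5Δ to stable)
t=5 Δ0: e=1 c=0 a=0 d=1 b=0 clk=1 h=0 g=0 f=0
  Δ1: clk:1→0
  (1Δ to stable)
t=6 Δ0: e=1 c=0 a=0 d=1 b=0 clk=0 h=0 g=0 f=0
  Δ1: clk:0→1
  Δ2: b:0→1
  Δ3: a:0→1
  Δ4: c:0→1
  Δ5: g:0→1
  (5Δ to stable)
t=7 Δ0: e=1 c=1 a=1 d=1 b=1 clk=1 h=0 g=1 f=0
  Δ1: clk:1→0
  (1Δ to stable)
t=8 Δ0: e=1 c=1 a=1 d=1 b=1 clk=0 h=0 g=1 f=0
  Δ1: clk:0→1
  Δ2: e:1→0
  Δ3: d:1→0
  (3Δ to stable)
t=9 Δ0: e=0 c=1 a=1 d=0 b=1 clk=1 h=0 g=1 f=0
  Δ1: clk:1→0
  (1Δ to stable)
t=10 Δ0: e=0 c=1 a=1 d=0 b=1 clk=0 h=0 g=1 f=0
  Δ1: clk:0→1
  Δ2: e:0→1, b:1→0
  Δ3: a:1→0, d:0→1
  Δ4: c:1→0
  Δ5: g:1→0
  (5Δ to stable)
t=11 Δ0: e=1 c=0 a=0 d=1 b=0 clk=1 h=0 g=0 f=0
  Δ1: clk:1→0
  (1Δ to stable)
t=12 Δ0: e=1 c=0 a=0 d=1 b=0 clk=0 h=0 g=0 f=0
  Δ1: clk:0→1
  Δ2: b:0→1
  Δ3: a:0→1
  Δ4: c:0→1
  Δ5: g:0→1
  (5Δ to stable)
t=13 Δ0: e=1 c=1 a=1 d=1 b=1 clk=1 h=0 g=1 f=0
  Δ1: clk:1→0
  (1Δ to stable)
t=14 Δ0: e=1 c=1 a=1 d=1 b=1 clk=0 h=0 g=1 f=0
  Δ1: clk:0→1
  Δ2: e:1→0
  Δ3: d:1→0
  (3Δ to stable)
t=15 Δ0: e=0 c=1 a=1 d=0 b=1 clk=1 h=0 g=1 f=0
  Δ1: clk:1→0
  (1Δ to stable)
t=16 Δ0: e=0 c=1 a=1 d=0 b=1 clk=0 h=0 g=1 f=0
  Δ1: clk:0→1
  Δ2: e:0→1, b:1→0
  Δ3: a:1→0, d:0→1
  Δ4: c:1→0
  Δ5: g:1→0
  (5Δ to stable)
t=17 Δ0: e=1 c=0 a=0 d=1 b=0 clk=1 h=0 g=0 f=0
  Δ1: clk:1→0
  (1Δ to stable)
t=18 Δ0: e=1 c=0 a=0 d=1 b=0 clk=0 h=0 g=0 f=0
  Δ1: clk:0→1
  Δ2: b:0→1
  Δ3: a:0→1
  Δ4: c:0→1
  Δ5: g:0→1
  (5Δ to stable)

0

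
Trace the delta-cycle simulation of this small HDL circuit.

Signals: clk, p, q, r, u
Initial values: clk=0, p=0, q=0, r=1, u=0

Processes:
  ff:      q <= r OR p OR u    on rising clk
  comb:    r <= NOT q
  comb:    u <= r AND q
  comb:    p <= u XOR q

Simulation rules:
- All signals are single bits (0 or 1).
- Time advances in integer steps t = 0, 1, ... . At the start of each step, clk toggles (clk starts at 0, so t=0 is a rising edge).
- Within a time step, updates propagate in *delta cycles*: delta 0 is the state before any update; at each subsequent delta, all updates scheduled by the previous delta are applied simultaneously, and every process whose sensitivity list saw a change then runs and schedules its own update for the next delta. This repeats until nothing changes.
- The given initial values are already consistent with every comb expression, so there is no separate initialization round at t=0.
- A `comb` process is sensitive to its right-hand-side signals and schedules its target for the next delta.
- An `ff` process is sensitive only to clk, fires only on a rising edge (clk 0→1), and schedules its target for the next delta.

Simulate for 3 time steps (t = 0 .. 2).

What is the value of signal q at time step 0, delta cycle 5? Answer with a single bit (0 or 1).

1

t=0 Δ0: r=1 clk=0 u=0 q=0 p=0
  Δ1: clk:0→1
  Δ2: q:0→1
  Δ3: r:1→0, u:0→1, p:0→1
  Δ4: u:1→0, p:1→0
  Δ5: p:0→1
  (5Δ to stable)
t=1 Δ0: r=0 clk=1 u=0 q=1 p=1
  Δ1: clk:1→0
  (1Δ to stable)
t=2 Δ0: r=0 clk=0 u=0 q=1 p=1
  Δ1: clk:0→1
  (1Δ to stable)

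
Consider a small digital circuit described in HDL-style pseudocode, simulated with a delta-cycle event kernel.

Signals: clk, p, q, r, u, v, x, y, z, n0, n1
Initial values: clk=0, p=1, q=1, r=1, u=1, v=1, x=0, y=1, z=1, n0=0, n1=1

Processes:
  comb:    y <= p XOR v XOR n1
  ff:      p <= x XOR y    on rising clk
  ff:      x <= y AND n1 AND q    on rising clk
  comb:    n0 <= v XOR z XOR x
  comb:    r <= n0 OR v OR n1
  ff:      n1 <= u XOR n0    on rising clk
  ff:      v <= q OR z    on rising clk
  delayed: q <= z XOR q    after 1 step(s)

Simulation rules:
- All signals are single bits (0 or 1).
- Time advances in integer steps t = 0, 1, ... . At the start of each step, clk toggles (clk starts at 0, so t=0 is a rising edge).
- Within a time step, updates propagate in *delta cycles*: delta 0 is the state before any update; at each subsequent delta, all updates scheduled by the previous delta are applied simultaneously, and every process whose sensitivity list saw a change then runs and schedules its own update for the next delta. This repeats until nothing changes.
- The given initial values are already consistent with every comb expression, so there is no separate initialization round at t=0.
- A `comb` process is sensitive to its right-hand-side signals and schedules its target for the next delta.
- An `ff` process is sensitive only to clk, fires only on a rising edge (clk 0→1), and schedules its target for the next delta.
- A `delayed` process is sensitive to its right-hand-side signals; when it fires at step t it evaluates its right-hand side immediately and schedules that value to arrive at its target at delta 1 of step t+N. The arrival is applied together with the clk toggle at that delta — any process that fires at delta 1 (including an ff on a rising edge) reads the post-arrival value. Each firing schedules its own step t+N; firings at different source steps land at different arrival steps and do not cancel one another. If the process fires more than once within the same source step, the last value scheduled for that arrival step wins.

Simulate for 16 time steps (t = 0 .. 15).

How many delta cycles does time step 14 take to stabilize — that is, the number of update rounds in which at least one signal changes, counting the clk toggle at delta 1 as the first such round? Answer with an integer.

t0.Δ0 x=0 n0=0 y=1 clk=0 q=1 n1=1 p=1 u=1 v=1 z=1 r=1
t0.Δ1 x=0 n0=0 y=1 clk=1 q=1 n1=1 p=1 u=1 v=1 z=1 r=1
t0.Δ2 x=1 n0=0 y=1 clk=1 q=1 n1=1 p=1 u=1 v=1 z=1 r=1
t0.Δ3 x=1 n0=1 y=1 clk=1 q=1 n1=1 p=1 u=1 v=1 z=1 r=1
t1.Δ0 x=1 n0=1 y=1 clk=1 q=1 n1=1 p=1 u=1 v=1 z=1 r=1
t1.Δ1 x=1 n0=1 y=1 clk=0 q=1 n1=1 p=1 u=1 v=1 z=1 r=1
t2.Δ0 x=1 n0=1 y=1 clk=0 q=1 n1=1 p=1 u=1 v=1 z=1 r=1
t2.Δ1 x=1 n0=1 y=1 clk=1 q=1 n1=1 p=1 u=1 v=1 z=1 r=1
t2.Δ2 x=1 n0=1 y=1 clk=1 q=1 n1=0 p=0 u=1 v=1 z=1 r=1
t3.Δ0 x=1 n0=1 y=1 clk=1 q=1 n1=0 p=0 u=1 v=1 z=1 r=1
t3.Δ1 x=1 n0=1 y=1 clk=0 q=1 n1=0 p=0 u=1 v=1 z=1 r=1
t4.Δ0 x=1 n0=1 y=1 clk=0 q=1 n1=0 p=0 u=1 v=1 z=1 r=1
t4.Δ1 x=1 n0=1 y=1 clk=1 q=1 n1=0 p=0 u=1 v=1 z=1 r=1
t4.Δ2 x=0 n0=1 y=1 clk=1 q=1 n1=0 p=0 u=1 v=1 z=1 r=1
t4.Δ3 x=0 n0=0 y=1 clk=1 q=1 n1=0 p=0 u=1 v=1 z=1 r=1
t5.Δ0 x=0 n0=0 y=1 clk=1 q=1 n1=0 p=0 u=1 v=1 z=1 r=1
t5.Δ1 x=0 n0=0 y=1 clk=0 q=1 n1=0 p=0 u=1 v=1 z=1 r=1
t6.Δ0 x=0 n0=0 y=1 clk=0 q=1 n1=0 p=0 u=1 v=1 z=1 r=1
t6.Δ1 x=0 n0=0 y=1 clk=1 q=1 n1=0 p=0 u=1 v=1 z=1 r=1
t6.Δ2 x=0 n0=0 y=1 clk=1 q=1 n1=1 p=1 u=1 v=1 z=1 r=1
t7.Δ0 x=0 n0=0 y=1 clk=1 q=1 n1=1 p=1 u=1 v=1 z=1 r=1
t7.Δ1 x=0 n0=0 y=1 clk=0 q=1 n1=1 p=1 u=1 v=1 z=1 r=1
t8.Δ0 x=0 n0=0 y=1 clk=0 q=1 n1=1 p=1 u=1 v=1 z=1 r=1
t8.Δ1 x=0 n0=0 y=1 clk=1 q=1 n1=1 p=1 u=1 v=1 z=1 r=1
t8.Δ2 x=1 n0=0 y=1 clk=1 q=1 n1=1 p=1 u=1 v=1 z=1 r=1
t8.Δ3 x=1 n0=1 y=1 clk=1 q=1 n1=1 p=1 u=1 v=1 z=1 r=1
t9.Δ0 x=1 n0=1 y=1 clk=1 q=1 n1=1 p=1 u=1 v=1 z=1 r=1
t9.Δ1 x=1 n0=1 y=1 clk=0 q=1 n1=1 p=1 u=1 v=1 z=1 r=1
t10.Δ0 x=1 n0=1 y=1 clk=0 q=1 n1=1 p=1 u=1 v=1 z=1 r=1
t10.Δ1 x=1 n0=1 y=1 clk=1 q=1 n1=1 p=1 u=1 v=1 z=1 r=1
t10.Δ2 x=1 n0=1 y=1 clk=1 q=1 n1=0 p=0 u=1 v=1 z=1 r=1
t11.Δ0 x=1 n0=1 y=1 clk=1 q=1 n1=0 p=0 u=1 v=1 z=1 r=1
t11.Δ1 x=1 n0=1 y=1 clk=0 q=1 n1=0 p=0 u=1 v=1 z=1 r=1
t12.Δ0 x=1 n0=1 y=1 clk=0 q=1 n1=0 p=0 u=1 v=1 z=1 r=1
t12.Δ1 x=1 n0=1 y=1 clk=1 q=1 n1=0 p=0 u=1 v=1 z=1 r=1
t12.Δ2 x=0 n0=1 y=1 clk=1 q=1 n1=0 p=0 u=1 v=1 z=1 r=1
t12.Δ3 x=0 n0=0 y=1 clk=1 q=1 n1=0 p=0 u=1 v=1 z=1 r=1
t13.Δ0 x=0 n0=0 y=1 clk=1 q=1 n1=0 p=0 u=1 v=1 z=1 r=1
t13.Δ1 x=0 n0=0 y=1 clk=0 q=1 n1=0 p=0 u=1 v=1 z=1 r=1
t14.Δ0 x=0 n0=0 y=1 clk=0 q=1 n1=0 p=0 u=1 v=1 z=1 r=1
t14.Δ1 x=0 n0=0 y=1 clk=1 q=1 n1=0 p=0 u=1 v=1 z=1 r=1
t14.Δ2 x=0 n0=0 y=1 clk=1 q=1 n1=1 p=1 u=1 v=1 z=1 r=1
t15.Δ0 x=0 n0=0 y=1 clk=1 q=1 n1=1 p=1 u=1 v=1 z=1 r=1
t15.Δ1 x=0 n0=0 y=1 clk=0 q=1 n1=1 p=1 u=1 v=1 z=1 r=1

2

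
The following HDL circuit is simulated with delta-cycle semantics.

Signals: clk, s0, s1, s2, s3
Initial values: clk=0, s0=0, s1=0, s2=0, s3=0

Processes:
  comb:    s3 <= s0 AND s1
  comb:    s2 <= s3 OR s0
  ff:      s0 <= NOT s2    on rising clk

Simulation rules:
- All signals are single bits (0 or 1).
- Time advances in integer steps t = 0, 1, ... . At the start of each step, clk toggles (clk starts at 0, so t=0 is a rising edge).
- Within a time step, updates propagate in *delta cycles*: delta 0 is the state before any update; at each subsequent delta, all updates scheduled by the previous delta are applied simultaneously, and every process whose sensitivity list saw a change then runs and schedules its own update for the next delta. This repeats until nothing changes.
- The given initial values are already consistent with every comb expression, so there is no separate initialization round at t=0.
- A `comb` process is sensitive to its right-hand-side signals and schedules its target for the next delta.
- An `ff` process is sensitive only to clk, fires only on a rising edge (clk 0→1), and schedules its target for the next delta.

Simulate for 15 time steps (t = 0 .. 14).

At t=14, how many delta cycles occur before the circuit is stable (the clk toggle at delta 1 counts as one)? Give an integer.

3

t=0 Δ0: clk=0 s3=0 s0=0 s1=0 s2=0
  Δ1: clk:0→1
  Δ2: s0:0→1
  Δ3: s2:0→1
  (3Δ to stable)
t=1 Δ0: clk=1 s3=0 s0=1 s1=0 s2=1
  Δ1: clk:1→0
  (1Δ to stable)
t=2 Δ0: clk=0 s3=0 s0=1 s1=0 s2=1
  Δ1: clk:0→1
  Δ2: s0:1→0
  Δ3: s2:1→0
  (3Δ to stable)
t=3 Δ0: clk=1 s3=0 s0=0 s1=0 s2=0
  Δ1: clk:1→0
  (1Δ to stable)
t=4 Δ0: clk=0 s3=0 s0=0 s1=0 s2=0
  Δ1: clk:0→1
  Δ2: s0:0→1
  Δ3: s2:0→1
  (3Δ to stable)
t=5 Δ0: clk=1 s3=0 s0=1 s1=0 s2=1
  Δ1: clk:1→0
  (1Δ to stable)
t=6 Δ0: clk=0 s3=0 s0=1 s1=0 s2=1
  Δ1: clk:0→1
  Δ2: s0:1→0
  Δ3: s2:1→0
  (3Δ to stable)
t=7 Δ0: clk=1 s3=0 s0=0 s1=0 s2=0
  Δ1: clk:1→0
  (1Δ to stable)
t=8 Δ0: clk=0 s3=0 s0=0 s1=0 s2=0
  Δ1: clk:0→1
  Δ2: s0:0→1
  Δ3: s2:0→1
  (3Δ to stable)
t=9 Δ0: clk=1 s3=0 s0=1 s1=0 s2=1
  Δ1: clk:1→0
  (1Δ to stable)
t=10 Δ0: clk=0 s3=0 s0=1 s1=0 s2=1
  Δ1: clk:0→1
  Δ2: s0:1→0
  Δ3: s2:1→0
  (3Δ to stable)
t=11 Δ0: clk=1 s3=0 s0=0 s1=0 s2=0
  Δ1: clk:1→0
  (1Δ to stable)
t=12 Δ0: clk=0 s3=0 s0=0 s1=0 s2=0
  Δ1: clk:0→1
  Δ2: s0:0→1
  Δ3: s2:0→1
  (3Δ to stable)
t=13 Δ0: clk=1 s3=0 s0=1 s1=0 s2=1
  Δ1: clk:1→0
  (1Δ to stable)
t=14 Δ0: clk=0 s3=0 s0=1 s1=0 s2=1
  Δ1: clk:0→1
  Δ2: s0:1→0
  Δ3: s2:1→0
  (3Δ to stable)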